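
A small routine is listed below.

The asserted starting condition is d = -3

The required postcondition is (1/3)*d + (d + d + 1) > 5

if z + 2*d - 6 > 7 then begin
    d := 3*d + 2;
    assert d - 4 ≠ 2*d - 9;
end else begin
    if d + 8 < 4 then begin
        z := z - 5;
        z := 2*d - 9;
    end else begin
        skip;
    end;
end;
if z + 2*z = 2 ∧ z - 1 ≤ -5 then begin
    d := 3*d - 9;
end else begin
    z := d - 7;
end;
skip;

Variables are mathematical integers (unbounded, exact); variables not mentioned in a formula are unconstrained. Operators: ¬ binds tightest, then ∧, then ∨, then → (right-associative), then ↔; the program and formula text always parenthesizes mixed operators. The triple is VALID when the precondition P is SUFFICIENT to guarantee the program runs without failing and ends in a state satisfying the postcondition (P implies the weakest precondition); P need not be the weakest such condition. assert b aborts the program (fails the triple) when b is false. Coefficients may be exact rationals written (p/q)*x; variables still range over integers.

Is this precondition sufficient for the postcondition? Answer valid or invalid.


Working backward. After the program, the postcondition (1/3)*d + (d + d + 1) > 5 must hold; in canonical form it is (7/3)*d > 4.
Before skip: (7/3)*d > 4
Then branch requires 7*d > 25; else branch requires (7/3)*d > 4.
Before the if: ((3*z = 2 ∧ z ≤ -4) → 7*d > 25) ∧ ((¬(3*z = 2 ∧ z ≤ -4)) → (7/3)*d > 4)
Then branch requires 3*d ≠ 3 ∧ ((3*z = 2 ∧ z ≤ -4) → 21*d > 11) ∧ ((¬(3*z = 2 ∧ z ≤ -4)) → 7*d > -2/3); else branch requires (d < -4 → (((6*d = 29 ∧ 2*d ≤ 5) → 7*d > 25) ∧ ((¬(6*d = 29 ∧ 2*d ≤ 5)) → (7/3)*d > 4))) ∧ ((¬(d < -4)) → (((3*z = 2 ∧ z ≤ -4) → 7*d > 25) ∧ ((¬(3*z = 2 ∧ z ≤ -4)) → (7/3)*d > 4))).
Before the if: (2*d + z > 13 → (3*d ≠ 3 ∧ ((3*z = 2 ∧ z ≤ -4) → 21*d > 11) ∧ ((¬(3*z = 2 ∧ z ≤ -4)) → 7*d > -2/3))) ∧ ((¬(2*d + z > 13)) → ((d < -4 → (((6*d = 29 ∧ 2*d ≤ 5) → 7*d > 25) ∧ ((¬(6*d = 29 ∧ 2*d ≤ 5)) → (7/3)*d > 4))) ∧ ((¬(d < -4)) → (((3*z = 2 ∧ z ≤ -4) → 7*d > 25) ∧ ((¬(3*z = 2 ∧ z ≤ -4)) → (7/3)*d > 4)))))
The weakest precondition is (2*d + z > 13 → (3*d ≠ 3 ∧ ((3*z = 2 ∧ z ≤ -4) → 21*d > 11) ∧ ((¬(3*z = 2 ∧ z ≤ -4)) → 7*d > -2/3))) ∧ ((¬(2*d + z > 13)) → ((d < -4 → (((6*d = 29 ∧ 2*d ≤ 5) → 7*d > 25) ∧ ((¬(6*d = 29 ∧ 2*d ≤ 5)) → (7/3)*d > 4))) ∧ ((¬(d < -4)) → (((3*z = 2 ∧ z ≤ -4) → 7*d > 25) ∧ ((¬(3*z = 2 ∧ z ≤ -4)) → (7/3)*d > 4))))).
Check whether d = -3 implies it.
Countermodel: at the initial state d = -3, z = 0, the precondition holds but the weakest precondition fails.
Answer: invalid


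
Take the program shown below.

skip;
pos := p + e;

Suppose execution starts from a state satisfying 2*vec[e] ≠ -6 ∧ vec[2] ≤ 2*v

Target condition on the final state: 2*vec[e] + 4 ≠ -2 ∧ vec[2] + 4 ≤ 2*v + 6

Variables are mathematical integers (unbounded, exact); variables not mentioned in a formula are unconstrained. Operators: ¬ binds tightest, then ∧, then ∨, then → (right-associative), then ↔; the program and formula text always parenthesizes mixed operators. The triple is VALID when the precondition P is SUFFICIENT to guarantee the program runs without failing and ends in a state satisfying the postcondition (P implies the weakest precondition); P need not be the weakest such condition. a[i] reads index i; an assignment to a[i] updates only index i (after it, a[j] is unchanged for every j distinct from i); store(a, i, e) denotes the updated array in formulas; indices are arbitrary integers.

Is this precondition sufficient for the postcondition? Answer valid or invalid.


Working backward. After the program, the postcondition 2*vec[e] + 4 ≠ -2 ∧ vec[2] + 4 ≤ 2*v + 6 must hold; in canonical form it is 2*vec[e] ≠ -6 ∧ vec[2] ≤ 2*v + 2.
Before pos := p + e: 2*vec[e] ≠ -6 ∧ vec[2] ≤ 2*v + 2
Before skip: 2*vec[e] ≠ -6 ∧ vec[2] ≤ 2*v + 2
The weakest precondition is 2*vec[e] ≠ -6 ∧ vec[2] ≤ 2*v + 2.
Check whether 2*vec[e] ≠ -6 ∧ vec[2] ≤ 2*v implies it.
Every state satisfying the precondition satisfies the weakest precondition: the implication holds.
Answer: valid


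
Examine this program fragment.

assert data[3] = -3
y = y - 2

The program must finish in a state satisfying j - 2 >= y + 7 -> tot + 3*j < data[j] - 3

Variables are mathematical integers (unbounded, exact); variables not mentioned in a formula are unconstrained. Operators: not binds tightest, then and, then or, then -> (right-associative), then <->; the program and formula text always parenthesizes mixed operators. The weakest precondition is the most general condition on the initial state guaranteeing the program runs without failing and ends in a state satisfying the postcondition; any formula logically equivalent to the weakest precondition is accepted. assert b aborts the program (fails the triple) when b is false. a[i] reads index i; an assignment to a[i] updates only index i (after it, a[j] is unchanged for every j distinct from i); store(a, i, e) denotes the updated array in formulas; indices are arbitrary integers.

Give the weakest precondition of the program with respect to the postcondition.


Working backward. After the program, the postcondition j - 2 >= y + 7 -> tot + 3*j < data[j] - 3 must hold; in canonical form it is j >= y + 9 -> 3*j + tot < data[j] - 3.
Before y := y - 2: j >= y + 7 -> 3*j + tot < data[j] - 3
Before assert data[3] = -3: data[3] = -3 and (j >= y + 7 -> 3*j + tot < data[j] - 3)
Answer: WP = data[3] = -3 and (j >= y + 7 -> 3*j + tot < data[j] - 3)


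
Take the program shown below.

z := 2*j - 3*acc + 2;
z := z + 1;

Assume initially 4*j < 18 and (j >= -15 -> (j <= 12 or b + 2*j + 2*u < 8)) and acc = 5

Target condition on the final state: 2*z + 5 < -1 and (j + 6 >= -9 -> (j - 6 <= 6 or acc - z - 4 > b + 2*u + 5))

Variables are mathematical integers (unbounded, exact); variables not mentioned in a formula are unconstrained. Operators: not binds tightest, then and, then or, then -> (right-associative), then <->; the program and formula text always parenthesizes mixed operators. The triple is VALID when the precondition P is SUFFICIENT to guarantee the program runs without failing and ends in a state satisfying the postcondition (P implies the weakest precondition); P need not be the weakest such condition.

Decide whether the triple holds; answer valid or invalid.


Working backward. After the program, the postcondition 2*z + 5 < -1 and (j + 6 >= -9 -> (j - 6 <= 6 or acc - z - 4 > b + 2*u + 5)) must hold; in canonical form it is 2*z < -6 and (j >= -15 -> (j <= 12 or acc > b + 2*u + z + 9)).
Before z := z + 1: 2*z < -8 and (j >= -15 -> (j <= 12 or acc > b + 2*u + z + 10))
Before z := 2*j - 3*acc + 2: 4*j < 6*acc - 12 and (j >= -15 -> (j <= 12 or 4*acc > b + 2*j + 2*u + 12))
The weakest precondition is 4*j < 6*acc - 12 and (j >= -15 -> (j <= 12 or 4*acc > b + 2*j + 2*u + 12)).
Check whether 4*j < 18 and (j >= -15 -> (j <= 12 or b + 2*j + 2*u < 8)) and acc = 5 implies it.
Every state satisfying the precondition satisfies the weakest precondition: the implication holds.
Answer: valid


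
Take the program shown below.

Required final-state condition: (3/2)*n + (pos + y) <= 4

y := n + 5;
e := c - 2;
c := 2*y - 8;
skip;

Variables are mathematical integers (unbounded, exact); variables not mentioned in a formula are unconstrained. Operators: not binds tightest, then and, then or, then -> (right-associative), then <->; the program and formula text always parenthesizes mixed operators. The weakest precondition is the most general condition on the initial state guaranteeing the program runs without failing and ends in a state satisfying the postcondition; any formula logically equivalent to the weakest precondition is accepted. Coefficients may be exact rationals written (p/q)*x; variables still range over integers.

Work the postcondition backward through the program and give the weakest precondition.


Working backward. After the program, the postcondition (3/2)*n + (pos + y) <= 4 must hold; in canonical form it is (3/2)*n + pos + y <= 4.
Before skip: (3/2)*n + pos + y <= 4
Before c := 2*y - 8: (3/2)*n + pos + y <= 4
Before e := c - 2: (3/2)*n + pos + y <= 4
Before y := n + 5: (5/2)*n + pos <= -1
Answer: WP = (5/2)*n + pos <= -1


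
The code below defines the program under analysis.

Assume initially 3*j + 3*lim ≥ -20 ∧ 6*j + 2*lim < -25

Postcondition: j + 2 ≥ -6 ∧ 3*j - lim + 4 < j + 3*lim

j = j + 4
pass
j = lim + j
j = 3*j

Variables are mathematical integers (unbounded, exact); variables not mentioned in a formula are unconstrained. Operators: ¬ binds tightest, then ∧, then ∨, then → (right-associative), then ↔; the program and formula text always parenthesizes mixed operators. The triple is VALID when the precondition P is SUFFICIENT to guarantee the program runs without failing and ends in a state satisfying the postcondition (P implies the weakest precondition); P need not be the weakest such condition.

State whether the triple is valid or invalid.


Working backward. After the program, the postcondition j + 2 ≥ -6 ∧ 3*j - lim + 4 < j + 3*lim must hold; in canonical form it is j ≥ -8 ∧ 2*j < 4*lim - 4.
Before j := 3*j: 3*j ≥ -8 ∧ 6*j < 4*lim - 4
Before j := lim + j: 3*j + 3*lim ≥ -8 ∧ 6*j + 2*lim < -4
Before skip: 3*j + 3*lim ≥ -8 ∧ 6*j + 2*lim < -4
Before j := j + 4: 3*j + 3*lim ≥ -20 ∧ 6*j + 2*lim < -28
The weakest precondition is 3*j + 3*lim ≥ -20 ∧ 6*j + 2*lim < -28.
Check whether 3*j + 3*lim ≥ -20 ∧ 6*j + 2*lim < -25 implies it.
Countermodel: at the initial state j = -4, lim = -1, the precondition holds but the weakest precondition fails.
Answer: invalid


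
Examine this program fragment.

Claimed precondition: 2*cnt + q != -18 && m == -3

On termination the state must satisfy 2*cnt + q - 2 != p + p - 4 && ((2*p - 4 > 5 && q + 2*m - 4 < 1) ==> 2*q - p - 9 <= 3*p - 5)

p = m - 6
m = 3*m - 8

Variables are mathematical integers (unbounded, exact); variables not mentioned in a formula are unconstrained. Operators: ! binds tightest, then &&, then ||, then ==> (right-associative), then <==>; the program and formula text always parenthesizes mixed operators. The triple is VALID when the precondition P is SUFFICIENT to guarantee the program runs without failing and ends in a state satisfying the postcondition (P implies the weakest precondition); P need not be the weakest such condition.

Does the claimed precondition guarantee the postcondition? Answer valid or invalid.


Working backward. After the program, the postcondition 2*cnt + q - 2 != p + p - 4 && ((2*p - 4 > 5 && q + 2*m - 4 < 1) ==> 2*q - p - 9 <= 3*p - 5) must hold; in canonical form it is 2*cnt + q != 2*p - 2 && ((2*p > 9 && 2*m + q < 5) ==> 2*q <= 4*p + 4).
Before m := 3*m - 8: 2*cnt + q != 2*p - 2 && ((2*p > 9 && 6*m + q < 21) ==> 2*q <= 4*p + 4)
Before p := m - 6: 2*cnt + q != 2*m - 14 && ((2*m > 21 && 6*m + q < 21) ==> 2*q <= 4*m - 20)
The weakest precondition is 2*cnt + q != 2*m - 14 && ((2*m > 21 && 6*m + q < 21) ==> 2*q <= 4*m - 20).
Check whether 2*cnt + q != -18 && m == -3 implies it.
Countermodel: at the initial state cnt = 0, m = -3, q = -20, the precondition holds but the weakest precondition fails.
Answer: invalid


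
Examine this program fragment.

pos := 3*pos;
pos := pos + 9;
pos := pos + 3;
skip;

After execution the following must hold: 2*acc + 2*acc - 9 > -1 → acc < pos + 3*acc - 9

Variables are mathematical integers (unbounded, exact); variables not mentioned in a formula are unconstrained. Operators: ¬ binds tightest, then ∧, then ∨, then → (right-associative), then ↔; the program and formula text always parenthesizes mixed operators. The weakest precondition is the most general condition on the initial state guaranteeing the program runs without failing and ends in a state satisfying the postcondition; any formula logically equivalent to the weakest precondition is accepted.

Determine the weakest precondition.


Working backward. After the program, the postcondition 2*acc + 2*acc - 9 > -1 → acc < pos + 3*acc - 9 must hold; in canonical form it is 4*acc > 8 → 2*acc + pos > 9.
Before skip: 4*acc > 8 → 2*acc + pos > 9
Before pos := pos + 3: 4*acc > 8 → 2*acc + pos > 6
Before pos := pos + 9: 4*acc > 8 → 2*acc + pos > -3
Before pos := 3*pos: 4*acc > 8 → 2*acc + 3*pos > -3
Answer: WP = 4*acc > 8 → 2*acc + 3*pos > -3


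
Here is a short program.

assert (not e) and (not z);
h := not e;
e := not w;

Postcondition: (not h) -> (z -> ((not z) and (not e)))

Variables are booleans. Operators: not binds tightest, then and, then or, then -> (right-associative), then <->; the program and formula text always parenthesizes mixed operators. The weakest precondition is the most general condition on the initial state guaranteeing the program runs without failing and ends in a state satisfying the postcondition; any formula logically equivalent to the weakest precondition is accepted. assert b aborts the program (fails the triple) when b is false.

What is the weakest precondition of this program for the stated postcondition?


Working backward. After the program, (not h) -> (z -> ((not z) and (not e))) must hold.
Before e := not w: (not h) -> (z -> ((not z) and w))
Before h := not e: e -> (z -> ((not z) and w))
Before assert (not e) and (not z): (not e) and (not z) and (e -> (z -> ((not z) and w)))
Answer: WP = (not e) and (not z) and (e -> (z -> ((not z) and w)))


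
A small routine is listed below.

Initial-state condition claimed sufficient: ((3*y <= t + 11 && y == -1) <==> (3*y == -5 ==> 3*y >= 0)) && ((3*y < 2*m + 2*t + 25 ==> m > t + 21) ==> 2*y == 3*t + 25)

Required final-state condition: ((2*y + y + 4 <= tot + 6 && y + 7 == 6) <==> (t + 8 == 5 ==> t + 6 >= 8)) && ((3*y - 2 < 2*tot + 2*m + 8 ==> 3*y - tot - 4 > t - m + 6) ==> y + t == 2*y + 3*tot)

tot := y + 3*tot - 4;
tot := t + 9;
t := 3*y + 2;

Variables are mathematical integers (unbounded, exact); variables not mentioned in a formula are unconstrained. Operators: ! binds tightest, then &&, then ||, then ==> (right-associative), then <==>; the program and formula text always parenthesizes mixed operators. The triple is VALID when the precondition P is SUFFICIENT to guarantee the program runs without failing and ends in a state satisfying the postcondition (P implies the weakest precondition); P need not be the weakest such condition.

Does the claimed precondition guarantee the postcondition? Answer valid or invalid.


Working backward. After the program, the postcondition ((2*y + y + 4 <= tot + 6 && y + 7 == 6) <==> (t + 8 == 5 ==> t + 6 >= 8)) && ((3*y - 2 < 2*tot + 2*m + 8 ==> 3*y - tot - 4 > t - m + 6) ==> y + t == 2*y + 3*tot) must hold; in canonical form it is ((3*y <= tot + 2 && y == -1) <==> (t == -3 ==> t >= 2)) && ((3*y < 2*m + 2*tot + 10 ==> m + 3*y > t + tot + 10) ==> t == 3*tot + y).
Before t := 3*y + 2: ((3*y <= tot + 2 && y == -1) <==> (3*y == -5 ==> 3*y >= 0)) && ((3*y < 2*m + 2*tot + 10 ==> m > tot + 12) ==> 2*y == 3*tot - 2)
Before tot := t + 9: ((3*y <= t + 11 && y == -1) <==> (3*y == -5 ==> 3*y >= 0)) && ((3*y < 2*m + 2*t + 28 ==> m > t + 21) ==> 2*y == 3*t + 25)
Before tot := y + 3*tot - 4: ((3*y <= t + 11 && y == -1) <==> (3*y == -5 ==> 3*y >= 0)) && ((3*y < 2*m + 2*t + 28 ==> m > t + 21) ==> 2*y == 3*t + 25)
The weakest precondition is ((3*y <= t + 11 && y == -1) <==> (3*y == -5 ==> 3*y >= 0)) && ((3*y < 2*m + 2*t + 28 ==> m > t + 21) ==> 2*y == 3*t + 25).
Check whether ((3*y <= t + 11 && y == -1) <==> (3*y == -5 ==> 3*y >= 0)) && ((3*y < 2*m + 2*t + 25 ==> m > t + 21) ==> 2*y == 3*t + 25) implies it.
Every state satisfying the precondition satisfies the weakest precondition: the implication holds.
Answer: valid


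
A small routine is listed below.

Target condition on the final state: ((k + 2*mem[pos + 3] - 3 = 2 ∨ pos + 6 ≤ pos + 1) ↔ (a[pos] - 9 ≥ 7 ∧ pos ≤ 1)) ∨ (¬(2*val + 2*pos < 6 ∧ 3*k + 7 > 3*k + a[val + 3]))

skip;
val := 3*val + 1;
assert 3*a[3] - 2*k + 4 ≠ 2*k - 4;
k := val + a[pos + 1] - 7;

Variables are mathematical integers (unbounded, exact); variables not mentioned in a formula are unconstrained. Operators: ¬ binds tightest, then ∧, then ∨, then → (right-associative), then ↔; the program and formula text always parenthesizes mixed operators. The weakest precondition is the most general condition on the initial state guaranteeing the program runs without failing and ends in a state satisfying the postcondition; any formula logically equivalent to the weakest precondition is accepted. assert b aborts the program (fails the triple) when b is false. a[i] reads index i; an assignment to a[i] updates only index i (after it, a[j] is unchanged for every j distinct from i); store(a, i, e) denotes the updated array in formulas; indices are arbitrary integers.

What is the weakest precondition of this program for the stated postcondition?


Working backward. After the program, the postcondition ((k + 2*mem[pos + 3] - 3 = 2 ∨ pos + 6 ≤ pos + 1) ↔ (a[pos] - 9 ≥ 7 ∧ pos ≤ 1)) ∨ (¬(2*val + 2*pos < 6 ∧ 3*k + 7 > 3*k + a[val + 3])) must hold; in canonical form it is (2*mem[pos + 3] + k = 5 ↔ (a[pos] ≥ 16 ∧ pos ≤ 1)) ∨ (¬(2*pos + 2*val < 6 ∧ a[val + 3] < 7)).
Before k := val + a[pos + 1] - 7: (a[pos + 1] + 2*mem[pos + 3] + val = 12 ↔ (a[pos] ≥ 16 ∧ pos ≤ 1)) ∨ (¬(2*pos + 2*val < 6 ∧ a[val + 3] < 7))
Before assert 3*a[3] - 2*k + 4 ≠ 2*k - 4: 3*a[3] ≠ 4*k - 8 ∧ ((a[pos + 1] + 2*mem[pos + 3] + val = 12 ↔ (a[pos] ≥ 16 ∧ pos ≤ 1)) ∨ (¬(2*pos + 2*val < 6 ∧ a[val + 3] < 7)))
Before val := 3*val + 1: 3*a[3] ≠ 4*k - 8 ∧ ((a[pos + 1] + 2*mem[pos + 3] + 3*val = 11 ↔ (a[pos] ≥ 16 ∧ pos ≤ 1)) ∨ (¬(2*pos + 6*val < 4 ∧ a[3*val + 4] < 7)))
Before skip: 3*a[3] ≠ 4*k - 8 ∧ ((a[pos + 1] + 2*mem[pos + 3] + 3*val = 11 ↔ (a[pos] ≥ 16 ∧ pos ≤ 1)) ∨ (¬(2*pos + 6*val < 4 ∧ a[3*val + 4] < 7)))
Answer: WP = 3*a[3] ≠ 4*k - 8 ∧ ((a[pos + 1] + 2*mem[pos + 3] + 3*val = 11 ↔ (a[pos] ≥ 16 ∧ pos ≤ 1)) ∨ (¬(2*pos + 6*val < 4 ∧ a[3*val + 4] < 7)))


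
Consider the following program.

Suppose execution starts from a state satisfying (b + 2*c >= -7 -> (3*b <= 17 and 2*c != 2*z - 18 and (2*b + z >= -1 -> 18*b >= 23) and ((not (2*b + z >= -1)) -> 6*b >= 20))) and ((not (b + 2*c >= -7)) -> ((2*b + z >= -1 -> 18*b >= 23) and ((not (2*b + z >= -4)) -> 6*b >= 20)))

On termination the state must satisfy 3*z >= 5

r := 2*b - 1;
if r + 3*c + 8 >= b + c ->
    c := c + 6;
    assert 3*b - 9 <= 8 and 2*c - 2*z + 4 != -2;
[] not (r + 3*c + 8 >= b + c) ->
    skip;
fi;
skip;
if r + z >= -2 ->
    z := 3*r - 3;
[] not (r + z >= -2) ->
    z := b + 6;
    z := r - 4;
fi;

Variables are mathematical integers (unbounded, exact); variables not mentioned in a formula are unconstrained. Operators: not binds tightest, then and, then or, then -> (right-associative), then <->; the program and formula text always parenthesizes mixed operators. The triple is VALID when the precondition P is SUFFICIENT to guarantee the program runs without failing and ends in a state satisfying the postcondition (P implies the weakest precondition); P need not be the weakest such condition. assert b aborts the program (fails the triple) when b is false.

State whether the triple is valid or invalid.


Working backward. After the program, 3*z >= 5 must hold.
Then branch requires 9*r >= 14; else branch requires 3*r >= 17.
Before the if: (r + z >= -2 -> 9*r >= 14) and ((not (r + z >= -2)) -> 3*r >= 17)
Before skip: (r + z >= -2 -> 9*r >= 14) and ((not (r + z >= -2)) -> 3*r >= 17)
Then branch requires 3*b <= 17 and 2*c != 2*z - 18 and (r + z >= -2 -> 9*r >= 14) and ((not (r + z >= -2)) -> 3*r >= 17); else branch requires (r + z >= -2 -> 9*r >= 14) and ((not (r + z >= -2)) -> 3*r >= 17).
Before the if: (2*c + r >= b - 8 -> (3*b <= 17 and 2*c != 2*z - 18 and (r + z >= -2 -> 9*r >= 14) and ((not (r + z >= -2)) -> 3*r >= 17))) and ((not (2*c + r >= b - 8)) -> ((r + z >= -2 -> 9*r >= 14) and ((not (r + z >= -2)) -> 3*r >= 17)))
Before r := 2*b - 1: (b + 2*c >= -7 -> (3*b <= 17 and 2*c != 2*z - 18 and (2*b + z >= -1 -> 18*b >= 23) and ((not (2*b + z >= -1)) -> 6*b >= 20))) and ((not (b + 2*c >= -7)) -> ((2*b + z >= -1 -> 18*b >= 23) and ((not (2*b + z >= -1)) -> 6*b >= 20)))
The weakest precondition is (b + 2*c >= -7 -> (3*b <= 17 and 2*c != 2*z - 18 and (2*b + z >= -1 -> 18*b >= 23) and ((not (2*b + z >= -1)) -> 6*b >= 20))) and ((not (b + 2*c >= -7)) -> ((2*b + z >= -1 -> 18*b >= 23) and ((not (2*b + z >= -1)) -> 6*b >= 20))).
Check whether (b + 2*c >= -7 -> (3*b <= 17 and 2*c != 2*z - 18 and (2*b + z >= -1 -> 18*b >= 23) and ((not (2*b + z >= -1)) -> 6*b >= 20))) and ((not (b + 2*c >= -7)) -> ((2*b + z >= -1 -> 18*b >= 23) and ((not (2*b + z >= -4)) -> 6*b >= 20))) implies it.
Countermodel: at the initial state b = -8, c = 0, z = 14, the precondition holds but the weakest precondition fails.
Answer: invalid


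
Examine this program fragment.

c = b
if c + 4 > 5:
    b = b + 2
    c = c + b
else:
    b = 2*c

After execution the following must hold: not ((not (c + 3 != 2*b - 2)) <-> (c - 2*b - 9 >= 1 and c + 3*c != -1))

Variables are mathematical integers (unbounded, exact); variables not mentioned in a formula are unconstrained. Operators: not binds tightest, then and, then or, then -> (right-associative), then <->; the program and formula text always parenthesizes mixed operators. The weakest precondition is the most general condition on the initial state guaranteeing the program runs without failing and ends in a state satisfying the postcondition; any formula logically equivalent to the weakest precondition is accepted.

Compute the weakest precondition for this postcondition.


Working backward. After the program, the postcondition not ((not (c + 3 != 2*b - 2)) <-> (c - 2*b - 9 >= 1 and c + 3*c != -1)) must hold; in canonical form it is not ((not (c != 2*b - 5)) <-> (c >= 2*b + 10 and 4*c != -1)).
Then branch requires not ((not (c != b - 3)) <-> (c >= b + 12 and 4*b + 4*c != -9)); else branch requires not ((not (3*c != 5)) <-> (3*c <= -10 and 4*c != -1)).
Before the if: (c > 1 -> (not ((not (c != b - 3)) <-> (c >= b + 12 and 4*b + 4*c != -9)))) and ((not (c > 1)) -> (not ((not (3*c != 5)) <-> (3*c <= -10 and 4*c != -1))))
Before c := b: (not (b > 1)) and ((not (b > 1)) -> (not ((not (3*b != 5)) <-> (3*b <= -10 and 4*b != -1))))
Answer: WP = (not (b > 1)) and ((not (b > 1)) -> (not ((not (3*b != 5)) <-> (3*b <= -10 and 4*b != -1))))


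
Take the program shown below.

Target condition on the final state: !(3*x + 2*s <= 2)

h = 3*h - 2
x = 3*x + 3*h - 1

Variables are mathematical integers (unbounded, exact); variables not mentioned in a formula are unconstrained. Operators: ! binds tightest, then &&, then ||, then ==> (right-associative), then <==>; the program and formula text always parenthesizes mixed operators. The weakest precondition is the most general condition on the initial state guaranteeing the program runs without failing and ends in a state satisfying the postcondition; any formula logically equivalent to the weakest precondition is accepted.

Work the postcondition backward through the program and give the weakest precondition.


Working backward. After the program, the postcondition !(3*x + 2*s <= 2) must hold; in canonical form it is !(2*s + 3*x <= 2).
Before x := 3*x + 3*h - 1: !(9*h + 2*s + 9*x <= 5)
Before h := 3*h - 2: !(27*h + 2*s + 9*x <= 23)
Answer: WP = !(27*h + 2*s + 9*x <= 23)


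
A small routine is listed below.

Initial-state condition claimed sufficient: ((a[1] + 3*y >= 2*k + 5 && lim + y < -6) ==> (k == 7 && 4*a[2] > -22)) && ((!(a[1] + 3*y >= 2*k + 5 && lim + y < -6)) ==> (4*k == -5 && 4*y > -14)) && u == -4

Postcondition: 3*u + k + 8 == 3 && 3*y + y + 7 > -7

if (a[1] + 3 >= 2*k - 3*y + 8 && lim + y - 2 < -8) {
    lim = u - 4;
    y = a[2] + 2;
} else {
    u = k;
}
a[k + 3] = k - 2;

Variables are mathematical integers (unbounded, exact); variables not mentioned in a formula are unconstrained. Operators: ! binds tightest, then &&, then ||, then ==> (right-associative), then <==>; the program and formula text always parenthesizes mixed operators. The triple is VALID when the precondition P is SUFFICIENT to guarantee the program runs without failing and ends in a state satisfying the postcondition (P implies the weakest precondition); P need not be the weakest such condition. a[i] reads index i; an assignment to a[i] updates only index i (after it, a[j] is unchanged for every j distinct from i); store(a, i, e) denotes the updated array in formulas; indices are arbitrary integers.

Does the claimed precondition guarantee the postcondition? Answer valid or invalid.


Working backward. After the program, the postcondition 3*u + k + 8 == 3 && 3*y + y + 7 > -7 must hold; in canonical form it is k + 3*u == -5 && 4*y > -14.
Before a[k + 3] := k - 2: k + 3*u == -5 && 4*y > -14
Then branch requires k + 3*u == -5 && 4*a[2] > -22; else branch requires 4*k == -5 && 4*y > -14.
Before the if: ((a[1] + 3*y >= 2*k + 5 && lim + y < -6) ==> (k + 3*u == -5 && 4*a[2] > -22)) && ((!(a[1] + 3*y >= 2*k + 5 && lim + y < -6)) ==> (4*k == -5 && 4*y > -14))
The weakest precondition is ((a[1] + 3*y >= 2*k + 5 && lim + y < -6) ==> (k + 3*u == -5 && 4*a[2] > -22)) && ((!(a[1] + 3*y >= 2*k + 5 && lim + y < -6)) ==> (4*k == -5 && 4*y > -14)).
Check whether ((a[1] + 3*y >= 2*k + 5 && lim + y < -6) ==> (k == 7 && 4*a[2] > -22)) && ((!(a[1] + 3*y >= 2*k + 5 && lim + y < -6)) ==> (4*k == -5 && 4*y > -14)) && u == -4 implies it.
Every state satisfying the precondition satisfies the weakest precondition: the implication holds.
Answer: valid


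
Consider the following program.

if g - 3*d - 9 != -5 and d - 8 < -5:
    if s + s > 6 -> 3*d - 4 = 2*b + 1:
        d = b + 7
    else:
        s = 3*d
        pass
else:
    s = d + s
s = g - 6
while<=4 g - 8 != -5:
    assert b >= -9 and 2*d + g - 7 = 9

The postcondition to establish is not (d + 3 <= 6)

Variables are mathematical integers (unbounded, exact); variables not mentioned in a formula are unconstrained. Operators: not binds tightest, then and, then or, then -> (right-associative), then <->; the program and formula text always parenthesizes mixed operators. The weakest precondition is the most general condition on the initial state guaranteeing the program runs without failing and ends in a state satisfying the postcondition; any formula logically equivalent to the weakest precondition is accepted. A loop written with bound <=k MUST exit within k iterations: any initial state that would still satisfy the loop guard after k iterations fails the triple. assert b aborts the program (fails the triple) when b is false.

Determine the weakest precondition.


Working backward. After the program, the postcondition not (d + 3 <= 6) must hold; in canonical form it is not (d <= 3).
Before the loop (bound <=4), unroll the exhaustion recursion (WP_0 = exit-now case; WP_j = one more guarded iteration, up to j = 4):
  WP_0: (not (g != 3)) and (not (d <= 3))
  WP_1: (g != 3 -> (b >= -9 and 2*d + g = 16 and (not (g != 3)) and (not (d <= 3)))) and ((not (g != 3)) -> (not (d <= 3)))
  WP_2: (g != 3 -> (b >= -9 and 2*d + g = 16 and (g != 3 -> (b >= -9 and 2*d + g = 16 and (not (g != 3)) and (not (d <= 3)))) and ((not (g != 3)) -> (not (d <= 3))))) and ((not (g != 3)) -> (not (d <= 3)))
  WP_3: (g != 3 -> (b >= -9 and 2*d + g = 16 and (g != 3 -> (b >= -9 and 2*d + g = 16 and (g != 3 -> (b >= -9 and 2*d + g = 16 and (not (g != 3)) and (not (d <= 3)))) and ((not (g != 3)) -> (not (d <= 3))))) and ((not (g != 3)) -> (not (d <= 3))))) and ((not (g != 3)) -> (not (d <= 3)))
  WP_4: (g != 3 -> (b >= -9 and 2*d + g = 16 and (g != 3 -> (b >= -9 and 2*d + g = 16 and (g != 3 -> (b >= -9 and 2*d + g = 16 and (g != 3 -> (b >= -9 and 2*d + g = 16 and (not (g != 3)) and (not (d <= 3)))) and ((not (g != 3)) -> (not (d <= 3))))) and ((not (g != 3)) -> (not (d <= 3))))) and ((not (g != 3)) -> (not (d <= 3))))) and ((not (g != 3)) -> (not (d <= 3)))
So before the loop: (g != 3 -> (b >= -9 and 2*d + g = 16 and (g != 3 -> (b >= -9 and 2*d + g = 16 and (g != 3 -> (b >= -9 and 2*d + g = 16 and (g != 3 -> (b >= -9 and 2*d + g = 16 and (not (g != 3)) and (not (d <= 3)))) and ((not (g != 3)) -> (not (d <= 3))))) and ((not (g != 3)) -> (not (d <= 3))))) and ((not (g != 3)) -> (not (d <= 3))))) and ((not (g != 3)) -> (not (d <= 3)))
Before s := g - 6: (g != 3 -> (b >= -9 and 2*d + g = 16 and (g != 3 -> (b >= -9 and 2*d + g = 16 and (g != 3 -> (b >= -9 and 2*d + g = 16 and (g != 3 -> (b >= -9 and 2*d + g = 16 and (not (g != 3)) and (not (d <= 3)))) and ((not (g != 3)) -> (not (d <= 3))))) and ((not (g != 3)) -> (not (d <= 3))))) and ((not (g != 3)) -> (not (d <= 3))))) and ((not (g != 3)) -> (not (d <= 3)))
Then branch requires ((2*s > 6 -> 3*d = 2*b + 5) -> ((g != 3 -> (b >= -9 and 2*b + g = 2 and (g != 3 -> (b >= -9 and 2*b + g = 2 and (g != 3 -> (b >= -9 and 2*b + g = 2 and (g != 3 -> (b >= -9 and 2*b + g = 2 and (not (g != 3)) and (not (b <= -4)))) and ((not (g != 3)) -> (not (b <= -4))))) and ((not (g != 3)) -> (not (b <= -4))))) and ((not (g != 3)) -> (not (b <= -4))))) and ((not (g != 3)) -> (not (b <= -4))))) and ((not (2*s > 6 -> 3*d = 2*b + 5)) -> ((g != 3 -> (b >= -9 and 2*d + g = 16 and (g != 3 -> (b >= -9 and 2*d + g = 16 and (g != 3 -> (b >= -9 and 2*d + g = 16 and (g != 3 -> (b >= -9 and 2*d + g = 16 and (not (g != 3)) and (not (d <= 3)))) and ((not (g != 3)) -> (not (d <= 3))))) and ((not (g != 3)) -> (not (d <= 3))))) and ((not (g != 3)) -> (not (d <= 3))))) and ((not (g != 3)) -> (not (d <= 3))))); else branch requires (g != 3 -> (b >= -9 and 2*d + g = 16 and (g != 3 -> (b >= -9 and 2*d + g = 16 and (g != 3 -> (b >= -9 and 2*d + g = 16 and (g != 3 -> (b >= -9 and 2*d + g = 16 and (not (g != 3)) and (not (d <= 3)))) and ((not (g != 3)) -> (not (d <= 3))))) and ((not (g != 3)) -> (not (d <= 3))))) and ((not (g != 3)) -> (not (d <= 3))))) and ((not (g != 3)) -> (not (d <= 3))).
Before the if: ((g != 3*d + 4 and d < 3) -> (((2*s > 6 -> 3*d = 2*b + 5) -> ((g != 3 -> (b >= -9 and 2*b + g = 2 and (g != 3 -> (b >= -9 and 2*b + g = 2 and (g != 3 -> (b >= -9 and 2*b + g = 2 and (g != 3 -> (b >= -9 and 2*b + g = 2 and (not (g != 3)) and (not (b <= -4)))) and ((not (g != 3)) -> (not (b <= -4))))) and ((not (g != 3)) -> (not (b <= -4))))) and ((not (g != 3)) -> (not (b <= -4))))) and ((not (g != 3)) -> (not (b <= -4))))) and ((not (2*s > 6 -> 3*d = 2*b + 5)) -> ((g != 3 -> (b >= -9 and 2*d + g = 16 and (g != 3 -> (b >= -9 and 2*d + g = 16 and (g != 3 -> (b >= -9 and 2*d + g = 16 and (g != 3 -> (b >= -9 and 2*d + g = 16 and (not (g != 3)) and (not (d <= 3)))) and ((not (g != 3)) -> (not (d <= 3))))) and ((not (g != 3)) -> (not (d <= 3))))) and ((not (g != 3)) -> (not (d <= 3))))) and ((not (g != 3)) -> (not (d <= 3))))))) and ((not (g != 3*d + 4 and d < 3)) -> ((g != 3 -> (b >= -9 and 2*d + g = 16 and (g != 3 -> (b >= -9 and 2*d + g = 16 and (g != 3 -> (b >= -9 and 2*d + g = 16 and (g != 3 -> (b >= -9 and 2*d + g = 16 and (not (g != 3)) and (not (d <= 3)))) and ((not (g != 3)) -> (not (d <= 3))))) and ((not (g != 3)) -> (not (d <= 3))))) and ((not (g != 3)) -> (not (d <= 3))))) and ((not (g != 3)) -> (not (d <= 3)))))
Answer: WP = ((g != 3*d + 4 and d < 3) -> (((2*s > 6 -> 3*d = 2*b + 5) -> ((g != 3 -> (b >= -9 and 2*b + g = 2 and (g != 3 -> (b >= -9 and 2*b + g = 2 and (g != 3 -> (b >= -9 and 2*b + g = 2 and (g != 3 -> (b >= -9 and 2*b + g = 2 and (not (g != 3)) and (not (b <= -4)))) and ((not (g != 3)) -> (not (b <= -4))))) and ((not (g != 3)) -> (not (b <= -4))))) and ((not (g != 3)) -> (not (b <= -4))))) and ((not (g != 3)) -> (not (b <= -4))))) and ((not (2*s > 6 -> 3*d = 2*b + 5)) -> ((g != 3 -> (b >= -9 and 2*d + g = 16 and (g != 3 -> (b >= -9 and 2*d + g = 16 and (g != 3 -> (b >= -9 and 2*d + g = 16 and (g != 3 -> (b >= -9 and 2*d + g = 16 and (not (g != 3)) and (not (d <= 3)))) and ((not (g != 3)) -> (not (d <= 3))))) and ((not (g != 3)) -> (not (d <= 3))))) and ((not (g != 3)) -> (not (d <= 3))))) and ((not (g != 3)) -> (not (d <= 3))))))) and ((not (g != 3*d + 4 and d < 3)) -> ((g != 3 -> (b >= -9 and 2*d + g = 16 and (g != 3 -> (b >= -9 and 2*d + g = 16 and (g != 3 -> (b >= -9 and 2*d + g = 16 and (g != 3 -> (b >= -9 and 2*d + g = 16 and (not (g != 3)) and (not (d <= 3)))) and ((not (g != 3)) -> (not (d <= 3))))) and ((not (g != 3)) -> (not (d <= 3))))) and ((not (g != 3)) -> (not (d <= 3))))) and ((not (g != 3)) -> (not (d <= 3)))))


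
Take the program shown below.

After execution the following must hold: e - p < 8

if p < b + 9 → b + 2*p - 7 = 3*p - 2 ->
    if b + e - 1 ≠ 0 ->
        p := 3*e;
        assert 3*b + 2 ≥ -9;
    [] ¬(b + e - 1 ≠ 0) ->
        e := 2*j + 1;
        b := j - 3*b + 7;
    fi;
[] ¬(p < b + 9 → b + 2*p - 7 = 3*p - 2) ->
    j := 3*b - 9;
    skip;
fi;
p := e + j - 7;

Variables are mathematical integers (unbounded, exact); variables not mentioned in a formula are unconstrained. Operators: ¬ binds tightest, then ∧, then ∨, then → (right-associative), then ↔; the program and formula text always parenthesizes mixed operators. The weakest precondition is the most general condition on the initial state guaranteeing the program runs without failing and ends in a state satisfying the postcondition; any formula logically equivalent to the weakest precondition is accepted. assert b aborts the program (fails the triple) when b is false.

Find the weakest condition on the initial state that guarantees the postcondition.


Working backward. After the program, the postcondition e - p < 8 must hold; in canonical form it is e < p + 8.
Before p := e + j - 7: j > -1
Then branch requires (b + e ≠ 1 → (3*b ≥ -11 ∧ j > -1)) ∧ ((¬(b + e ≠ 1)) → j > -1); else branch requires 3*b > 8.
Before the if: ((p < b + 9 → b = p + 5) → ((b + e ≠ 1 → (3*b ≥ -11 ∧ j > -1)) ∧ ((¬(b + e ≠ 1)) → j > -1))) ∧ ((¬(p < b + 9 → b = p + 5)) → 3*b > 8)
Answer: WP = ((p < b + 9 → b = p + 5) → ((b + e ≠ 1 → (3*b ≥ -11 ∧ j > -1)) ∧ ((¬(b + e ≠ 1)) → j > -1))) ∧ ((¬(p < b + 9 → b = p + 5)) → 3*b > 8)


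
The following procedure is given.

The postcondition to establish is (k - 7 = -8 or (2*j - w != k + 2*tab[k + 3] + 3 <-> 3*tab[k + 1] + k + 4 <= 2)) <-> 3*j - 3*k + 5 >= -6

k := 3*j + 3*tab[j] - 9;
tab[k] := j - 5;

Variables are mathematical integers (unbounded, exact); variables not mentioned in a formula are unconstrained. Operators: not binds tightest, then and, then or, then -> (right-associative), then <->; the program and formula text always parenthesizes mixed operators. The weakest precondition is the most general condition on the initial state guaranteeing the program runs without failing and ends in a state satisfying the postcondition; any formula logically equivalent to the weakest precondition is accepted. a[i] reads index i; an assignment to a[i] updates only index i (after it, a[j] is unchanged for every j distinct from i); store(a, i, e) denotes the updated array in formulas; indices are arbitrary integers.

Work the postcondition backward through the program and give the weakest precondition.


Working backward. After the program, the postcondition (k - 7 = -8 or (2*j - w != k + 2*tab[k + 3] + 3 <-> 3*tab[k + 1] + k + 4 <= 2)) <-> 3*j - 3*k + 5 >= -6 must hold; in canonical form it is (k = -1 or (2*j != 2*tab[k + 3] + k + w + 3 <-> 3*tab[k + 1] + k <= -2)) <-> 3*j >= 3*k - 11.
Before tab[k] := j - 5: (k = -1 or (2*j != 2*store(tab, k, j - 5)[k + 3] + k + w + 3 <-> 3*store(tab, k, j - 5)[k + 1] + k <= -2)) <-> 3*j >= 3*k - 11
Before k := 3*j + 3*tab[j] - 9: (3*tab[j] + 3*j = 8 or (3*tab[j] + 2*store(tab, 3*tab[j] + 3*j - 9, j - 5)[3*tab[j] + 3*j - 6] + j + w != 6 <-> 3*tab[j] + 3*store(tab, 3*tab[j] + 3*j - 9, j - 5)[3*tab[j] + 3*j - 8] + 3*j <= 7)) <-> 9*tab[j] + 6*j <= 38
Answer: WP = (3*tab[j] + 3*j = 8 or (3*tab[j] + 2*store(tab, 3*tab[j] + 3*j - 9, j - 5)[3*tab[j] + 3*j - 6] + j + w != 6 <-> 3*tab[j] + 3*store(tab, 3*tab[j] + 3*j - 9, j - 5)[3*tab[j] + 3*j - 8] + 3*j <= 7)) <-> 9*tab[j] + 6*j <= 38


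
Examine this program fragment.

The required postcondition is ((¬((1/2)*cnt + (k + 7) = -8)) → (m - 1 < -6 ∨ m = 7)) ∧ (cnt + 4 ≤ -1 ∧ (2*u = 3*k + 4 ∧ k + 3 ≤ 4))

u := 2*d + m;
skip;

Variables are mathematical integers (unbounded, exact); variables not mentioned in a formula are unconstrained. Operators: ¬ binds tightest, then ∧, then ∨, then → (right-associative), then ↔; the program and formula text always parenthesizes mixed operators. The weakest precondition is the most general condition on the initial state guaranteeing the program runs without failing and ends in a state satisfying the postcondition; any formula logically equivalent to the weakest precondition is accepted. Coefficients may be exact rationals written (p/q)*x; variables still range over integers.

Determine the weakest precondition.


Working backward. After the program, the postcondition ((¬((1/2)*cnt + (k + 7) = -8)) → (m - 1 < -6 ∨ m = 7)) ∧ (cnt + 4 ≤ -1 ∧ (2*u = 3*k + 4 ∧ k + 3 ≤ 4)) must hold; in canonical form it is ((¬((1/2)*cnt + k = -15)) → (m < -5 ∨ m = 7)) ∧ cnt ≤ -5 ∧ 2*u = 3*k + 4 ∧ k ≤ 1.
Before skip: ((¬((1/2)*cnt + k = -15)) → (m < -5 ∨ m = 7)) ∧ cnt ≤ -5 ∧ 2*u = 3*k + 4 ∧ k ≤ 1
Before u := 2*d + m: ((¬((1/2)*cnt + k = -15)) → (m < -5 ∨ m = 7)) ∧ cnt ≤ -5 ∧ 4*d + 2*m = 3*k + 4 ∧ k ≤ 1
Answer: WP = ((¬((1/2)*cnt + k = -15)) → (m < -5 ∨ m = 7)) ∧ cnt ≤ -5 ∧ 4*d + 2*m = 3*k + 4 ∧ k ≤ 1


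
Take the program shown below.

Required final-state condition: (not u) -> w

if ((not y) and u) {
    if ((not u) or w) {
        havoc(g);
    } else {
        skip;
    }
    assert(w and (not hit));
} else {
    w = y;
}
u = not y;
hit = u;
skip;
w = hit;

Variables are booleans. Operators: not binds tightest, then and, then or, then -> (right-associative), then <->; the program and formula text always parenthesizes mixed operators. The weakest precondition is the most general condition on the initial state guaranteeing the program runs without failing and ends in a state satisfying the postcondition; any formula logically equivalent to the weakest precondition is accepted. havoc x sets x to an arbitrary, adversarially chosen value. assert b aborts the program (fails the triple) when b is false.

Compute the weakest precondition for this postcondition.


Working backward. After the program, (not u) -> w must hold.
Before w := hit: (not u) -> hit
Before skip: (not u) -> hit
Before hit := u: (not u) -> u
Before u := not y: y -> (not y)
Then branch requires (((not u) or w) -> (w and (not hit) and (y -> (not y)))) and ((not ((not u) or w)) -> (w and (not hit) and (y -> (not y)))); else branch requires y -> (not y).
Before the if: (((not y) and u) -> ((((not u) or w) -> (w and (not hit) and (y -> (not y)))) and ((not ((not u) or w)) -> (w and (not hit) and (y -> (not y)))))) and ((not ((not y) and u)) -> (y -> (not y)))
Answer: WP = (((not y) and u) -> ((((not u) or w) -> (w and (not hit) and (y -> (not y)))) and ((not ((not u) or w)) -> (w and (not hit) and (y -> (not y)))))) and ((not ((not y) and u)) -> (y -> (not y)))


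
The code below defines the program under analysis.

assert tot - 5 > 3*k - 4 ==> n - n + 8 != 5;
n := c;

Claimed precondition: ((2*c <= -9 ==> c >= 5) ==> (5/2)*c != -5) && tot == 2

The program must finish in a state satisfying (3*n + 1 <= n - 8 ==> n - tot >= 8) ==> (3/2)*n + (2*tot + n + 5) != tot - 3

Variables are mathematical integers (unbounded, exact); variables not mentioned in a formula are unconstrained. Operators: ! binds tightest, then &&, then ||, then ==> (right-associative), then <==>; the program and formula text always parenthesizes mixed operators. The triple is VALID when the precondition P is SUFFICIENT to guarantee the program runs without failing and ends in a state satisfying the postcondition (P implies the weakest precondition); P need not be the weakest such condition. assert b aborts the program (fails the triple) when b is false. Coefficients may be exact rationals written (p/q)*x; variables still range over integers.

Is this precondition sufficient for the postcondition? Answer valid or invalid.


Working backward. After the program, the postcondition (3*n + 1 <= n - 8 ==> n - tot >= 8) ==> (3/2)*n + (2*tot + n + 5) != tot - 3 must hold; in canonical form it is (2*n <= -9 ==> n >= tot + 8) ==> (5/2)*n + tot != -8.
Before n := c: (2*c <= -9 ==> c >= tot + 8) ==> (5/2)*c + tot != -8
Before assert tot - 5 > 3*k - 4 ==> n - n + 8 != 5: (2*c <= -9 ==> c >= tot + 8) ==> (5/2)*c + tot != -8
The weakest precondition is (2*c <= -9 ==> c >= tot + 8) ==> (5/2)*c + tot != -8.
Check whether ((2*c <= -9 ==> c >= 5) ==> (5/2)*c != -5) && tot == 2 implies it.
Countermodel: at the initial state c = -4, tot = 2, the precondition holds but the weakest precondition fails.
Answer: invalid
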